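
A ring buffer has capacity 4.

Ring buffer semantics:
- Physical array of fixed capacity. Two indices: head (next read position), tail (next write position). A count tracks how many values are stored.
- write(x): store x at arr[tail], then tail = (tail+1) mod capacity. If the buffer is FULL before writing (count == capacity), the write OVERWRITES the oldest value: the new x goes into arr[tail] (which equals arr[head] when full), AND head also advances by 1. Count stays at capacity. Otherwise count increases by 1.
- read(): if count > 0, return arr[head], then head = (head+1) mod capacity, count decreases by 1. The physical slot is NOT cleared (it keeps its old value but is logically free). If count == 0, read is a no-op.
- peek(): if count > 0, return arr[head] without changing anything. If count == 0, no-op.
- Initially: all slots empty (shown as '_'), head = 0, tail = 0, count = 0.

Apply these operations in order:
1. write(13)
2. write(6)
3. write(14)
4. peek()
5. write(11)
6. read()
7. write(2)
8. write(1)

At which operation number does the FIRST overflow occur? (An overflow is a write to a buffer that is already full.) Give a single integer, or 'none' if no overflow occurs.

After op 1 (write(13)): arr=[13 _ _ _] head=0 tail=1 count=1
After op 2 (write(6)): arr=[13 6 _ _] head=0 tail=2 count=2
After op 3 (write(14)): arr=[13 6 14 _] head=0 tail=3 count=3
After op 4 (peek()): arr=[13 6 14 _] head=0 tail=3 count=3
After op 5 (write(11)): arr=[13 6 14 11] head=0 tail=0 count=4
After op 6 (read()): arr=[13 6 14 11] head=1 tail=0 count=3
After op 7 (write(2)): arr=[2 6 14 11] head=1 tail=1 count=4
After op 8 (write(1)): arr=[2 1 14 11] head=2 tail=2 count=4

Answer: 8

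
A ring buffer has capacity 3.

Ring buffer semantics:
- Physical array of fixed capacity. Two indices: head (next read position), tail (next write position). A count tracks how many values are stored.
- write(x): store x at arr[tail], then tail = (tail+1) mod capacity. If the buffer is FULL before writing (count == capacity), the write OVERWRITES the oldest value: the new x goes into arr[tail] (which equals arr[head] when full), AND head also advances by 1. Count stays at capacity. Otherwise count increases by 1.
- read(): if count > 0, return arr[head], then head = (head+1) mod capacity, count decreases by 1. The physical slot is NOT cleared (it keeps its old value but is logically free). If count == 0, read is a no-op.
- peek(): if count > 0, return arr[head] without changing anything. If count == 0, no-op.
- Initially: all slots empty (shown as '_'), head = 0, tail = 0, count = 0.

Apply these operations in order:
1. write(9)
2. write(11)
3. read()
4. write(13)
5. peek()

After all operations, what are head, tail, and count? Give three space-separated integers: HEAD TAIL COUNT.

After op 1 (write(9)): arr=[9 _ _] head=0 tail=1 count=1
After op 2 (write(11)): arr=[9 11 _] head=0 tail=2 count=2
After op 3 (read()): arr=[9 11 _] head=1 tail=2 count=1
After op 4 (write(13)): arr=[9 11 13] head=1 tail=0 count=2
After op 5 (peek()): arr=[9 11 13] head=1 tail=0 count=2

Answer: 1 0 2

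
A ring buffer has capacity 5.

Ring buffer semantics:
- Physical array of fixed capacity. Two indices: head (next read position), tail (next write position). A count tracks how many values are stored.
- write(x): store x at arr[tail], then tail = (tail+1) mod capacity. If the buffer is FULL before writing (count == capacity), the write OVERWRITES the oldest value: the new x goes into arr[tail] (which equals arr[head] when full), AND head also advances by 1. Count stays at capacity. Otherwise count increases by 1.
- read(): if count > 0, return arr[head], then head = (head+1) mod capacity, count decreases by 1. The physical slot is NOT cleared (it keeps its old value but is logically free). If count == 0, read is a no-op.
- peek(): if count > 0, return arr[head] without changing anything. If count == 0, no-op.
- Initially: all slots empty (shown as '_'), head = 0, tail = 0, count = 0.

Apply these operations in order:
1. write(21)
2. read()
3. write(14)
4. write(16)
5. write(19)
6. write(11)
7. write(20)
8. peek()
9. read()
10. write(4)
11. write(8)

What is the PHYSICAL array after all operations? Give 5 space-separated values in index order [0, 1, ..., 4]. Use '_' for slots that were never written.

After op 1 (write(21)): arr=[21 _ _ _ _] head=0 tail=1 count=1
After op 2 (read()): arr=[21 _ _ _ _] head=1 tail=1 count=0
After op 3 (write(14)): arr=[21 14 _ _ _] head=1 tail=2 count=1
After op 4 (write(16)): arr=[21 14 16 _ _] head=1 tail=3 count=2
After op 5 (write(19)): arr=[21 14 16 19 _] head=1 tail=4 count=3
After op 6 (write(11)): arr=[21 14 16 19 11] head=1 tail=0 count=4
After op 7 (write(20)): arr=[20 14 16 19 11] head=1 tail=1 count=5
After op 8 (peek()): arr=[20 14 16 19 11] head=1 tail=1 count=5
After op 9 (read()): arr=[20 14 16 19 11] head=2 tail=1 count=4
After op 10 (write(4)): arr=[20 4 16 19 11] head=2 tail=2 count=5
After op 11 (write(8)): arr=[20 4 8 19 11] head=3 tail=3 count=5

Answer: 20 4 8 19 11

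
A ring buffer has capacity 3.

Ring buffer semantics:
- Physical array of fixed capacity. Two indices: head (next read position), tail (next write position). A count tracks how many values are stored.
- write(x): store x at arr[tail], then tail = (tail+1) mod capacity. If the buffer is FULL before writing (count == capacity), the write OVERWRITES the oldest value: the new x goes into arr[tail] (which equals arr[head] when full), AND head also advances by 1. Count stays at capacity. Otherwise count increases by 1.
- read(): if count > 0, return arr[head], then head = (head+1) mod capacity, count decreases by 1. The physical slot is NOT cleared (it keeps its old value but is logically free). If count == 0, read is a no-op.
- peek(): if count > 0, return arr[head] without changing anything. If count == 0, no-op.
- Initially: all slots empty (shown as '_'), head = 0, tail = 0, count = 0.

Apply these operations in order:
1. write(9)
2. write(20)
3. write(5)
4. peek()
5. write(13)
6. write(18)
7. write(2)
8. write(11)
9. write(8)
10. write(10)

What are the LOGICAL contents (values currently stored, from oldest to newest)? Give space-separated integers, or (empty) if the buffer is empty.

Answer: 11 8 10

Derivation:
After op 1 (write(9)): arr=[9 _ _] head=0 tail=1 count=1
After op 2 (write(20)): arr=[9 20 _] head=0 tail=2 count=2
After op 3 (write(5)): arr=[9 20 5] head=0 tail=0 count=3
After op 4 (peek()): arr=[9 20 5] head=0 tail=0 count=3
After op 5 (write(13)): arr=[13 20 5] head=1 tail=1 count=3
After op 6 (write(18)): arr=[13 18 5] head=2 tail=2 count=3
After op 7 (write(2)): arr=[13 18 2] head=0 tail=0 count=3
After op 8 (write(11)): arr=[11 18 2] head=1 tail=1 count=3
After op 9 (write(8)): arr=[11 8 2] head=2 tail=2 count=3
After op 10 (write(10)): arr=[11 8 10] head=0 tail=0 count=3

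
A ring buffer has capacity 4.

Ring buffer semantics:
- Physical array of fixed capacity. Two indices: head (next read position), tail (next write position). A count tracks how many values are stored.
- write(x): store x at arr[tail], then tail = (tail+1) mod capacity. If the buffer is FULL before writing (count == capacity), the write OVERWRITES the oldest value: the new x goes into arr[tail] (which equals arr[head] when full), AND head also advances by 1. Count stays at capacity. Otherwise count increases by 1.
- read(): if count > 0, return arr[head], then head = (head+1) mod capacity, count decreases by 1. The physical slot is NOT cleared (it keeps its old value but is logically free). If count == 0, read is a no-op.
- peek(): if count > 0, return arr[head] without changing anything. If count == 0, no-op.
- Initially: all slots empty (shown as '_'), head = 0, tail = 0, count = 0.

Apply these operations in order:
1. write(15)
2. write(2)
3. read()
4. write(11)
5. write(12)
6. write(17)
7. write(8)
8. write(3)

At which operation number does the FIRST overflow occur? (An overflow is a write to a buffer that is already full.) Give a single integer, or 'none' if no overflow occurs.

Answer: 7

Derivation:
After op 1 (write(15)): arr=[15 _ _ _] head=0 tail=1 count=1
After op 2 (write(2)): arr=[15 2 _ _] head=0 tail=2 count=2
After op 3 (read()): arr=[15 2 _ _] head=1 tail=2 count=1
After op 4 (write(11)): arr=[15 2 11 _] head=1 tail=3 count=2
After op 5 (write(12)): arr=[15 2 11 12] head=1 tail=0 count=3
After op 6 (write(17)): arr=[17 2 11 12] head=1 tail=1 count=4
After op 7 (write(8)): arr=[17 8 11 12] head=2 tail=2 count=4
After op 8 (write(3)): arr=[17 8 3 12] head=3 tail=3 count=4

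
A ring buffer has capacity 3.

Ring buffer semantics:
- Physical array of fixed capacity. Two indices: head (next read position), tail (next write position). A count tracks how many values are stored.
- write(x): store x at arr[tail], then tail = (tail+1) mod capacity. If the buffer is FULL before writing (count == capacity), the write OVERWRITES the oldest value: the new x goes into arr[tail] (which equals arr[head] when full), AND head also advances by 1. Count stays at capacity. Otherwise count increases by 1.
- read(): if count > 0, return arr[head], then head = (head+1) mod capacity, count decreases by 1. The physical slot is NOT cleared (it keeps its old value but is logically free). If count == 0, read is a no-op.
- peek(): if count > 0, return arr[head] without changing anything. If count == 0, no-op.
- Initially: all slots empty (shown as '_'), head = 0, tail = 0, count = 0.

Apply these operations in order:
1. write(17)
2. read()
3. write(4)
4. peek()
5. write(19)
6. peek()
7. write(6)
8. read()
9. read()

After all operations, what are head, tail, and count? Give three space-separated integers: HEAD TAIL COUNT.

After op 1 (write(17)): arr=[17 _ _] head=0 tail=1 count=1
After op 2 (read()): arr=[17 _ _] head=1 tail=1 count=0
After op 3 (write(4)): arr=[17 4 _] head=1 tail=2 count=1
After op 4 (peek()): arr=[17 4 _] head=1 tail=2 count=1
After op 5 (write(19)): arr=[17 4 19] head=1 tail=0 count=2
After op 6 (peek()): arr=[17 4 19] head=1 tail=0 count=2
After op 7 (write(6)): arr=[6 4 19] head=1 tail=1 count=3
After op 8 (read()): arr=[6 4 19] head=2 tail=1 count=2
After op 9 (read()): arr=[6 4 19] head=0 tail=1 count=1

Answer: 0 1 1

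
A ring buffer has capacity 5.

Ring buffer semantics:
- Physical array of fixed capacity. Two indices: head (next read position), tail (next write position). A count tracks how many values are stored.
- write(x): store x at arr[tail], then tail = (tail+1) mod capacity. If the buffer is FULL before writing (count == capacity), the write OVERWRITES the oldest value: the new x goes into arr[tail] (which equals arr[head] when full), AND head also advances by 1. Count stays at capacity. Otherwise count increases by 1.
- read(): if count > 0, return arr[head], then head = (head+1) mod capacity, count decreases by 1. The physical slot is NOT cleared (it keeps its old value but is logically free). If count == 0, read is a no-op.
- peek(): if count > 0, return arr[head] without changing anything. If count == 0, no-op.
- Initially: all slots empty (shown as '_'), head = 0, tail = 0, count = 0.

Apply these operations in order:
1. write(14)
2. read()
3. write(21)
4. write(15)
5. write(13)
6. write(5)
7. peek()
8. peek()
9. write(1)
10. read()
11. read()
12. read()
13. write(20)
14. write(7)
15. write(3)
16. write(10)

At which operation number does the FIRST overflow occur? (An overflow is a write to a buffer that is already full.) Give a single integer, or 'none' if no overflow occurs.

After op 1 (write(14)): arr=[14 _ _ _ _] head=0 tail=1 count=1
After op 2 (read()): arr=[14 _ _ _ _] head=1 tail=1 count=0
After op 3 (write(21)): arr=[14 21 _ _ _] head=1 tail=2 count=1
After op 4 (write(15)): arr=[14 21 15 _ _] head=1 tail=3 count=2
After op 5 (write(13)): arr=[14 21 15 13 _] head=1 tail=4 count=3
After op 6 (write(5)): arr=[14 21 15 13 5] head=1 tail=0 count=4
After op 7 (peek()): arr=[14 21 15 13 5] head=1 tail=0 count=4
After op 8 (peek()): arr=[14 21 15 13 5] head=1 tail=0 count=4
After op 9 (write(1)): arr=[1 21 15 13 5] head=1 tail=1 count=5
After op 10 (read()): arr=[1 21 15 13 5] head=2 tail=1 count=4
After op 11 (read()): arr=[1 21 15 13 5] head=3 tail=1 count=3
After op 12 (read()): arr=[1 21 15 13 5] head=4 tail=1 count=2
After op 13 (write(20)): arr=[1 20 15 13 5] head=4 tail=2 count=3
After op 14 (write(7)): arr=[1 20 7 13 5] head=4 tail=3 count=4
After op 15 (write(3)): arr=[1 20 7 3 5] head=4 tail=4 count=5
After op 16 (write(10)): arr=[1 20 7 3 10] head=0 tail=0 count=5

Answer: 16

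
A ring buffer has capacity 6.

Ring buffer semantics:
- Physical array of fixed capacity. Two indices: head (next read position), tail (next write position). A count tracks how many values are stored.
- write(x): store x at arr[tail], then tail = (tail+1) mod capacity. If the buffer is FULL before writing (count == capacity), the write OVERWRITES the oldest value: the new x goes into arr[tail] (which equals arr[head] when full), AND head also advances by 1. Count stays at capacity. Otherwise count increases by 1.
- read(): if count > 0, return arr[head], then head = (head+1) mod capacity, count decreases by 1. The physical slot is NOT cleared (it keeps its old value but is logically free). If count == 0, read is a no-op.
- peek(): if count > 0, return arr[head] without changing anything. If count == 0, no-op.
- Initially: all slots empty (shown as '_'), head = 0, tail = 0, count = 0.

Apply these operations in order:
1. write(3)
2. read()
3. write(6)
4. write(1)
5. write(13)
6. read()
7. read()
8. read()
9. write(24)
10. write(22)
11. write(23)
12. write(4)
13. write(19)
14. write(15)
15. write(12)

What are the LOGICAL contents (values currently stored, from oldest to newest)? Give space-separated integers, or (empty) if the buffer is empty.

Answer: 22 23 4 19 15 12

Derivation:
After op 1 (write(3)): arr=[3 _ _ _ _ _] head=0 tail=1 count=1
After op 2 (read()): arr=[3 _ _ _ _ _] head=1 tail=1 count=0
After op 3 (write(6)): arr=[3 6 _ _ _ _] head=1 tail=2 count=1
After op 4 (write(1)): arr=[3 6 1 _ _ _] head=1 tail=3 count=2
After op 5 (write(13)): arr=[3 6 1 13 _ _] head=1 tail=4 count=3
After op 6 (read()): arr=[3 6 1 13 _ _] head=2 tail=4 count=2
After op 7 (read()): arr=[3 6 1 13 _ _] head=3 tail=4 count=1
After op 8 (read()): arr=[3 6 1 13 _ _] head=4 tail=4 count=0
After op 9 (write(24)): arr=[3 6 1 13 24 _] head=4 tail=5 count=1
After op 10 (write(22)): arr=[3 6 1 13 24 22] head=4 tail=0 count=2
After op 11 (write(23)): arr=[23 6 1 13 24 22] head=4 tail=1 count=3
After op 12 (write(4)): arr=[23 4 1 13 24 22] head=4 tail=2 count=4
After op 13 (write(19)): arr=[23 4 19 13 24 22] head=4 tail=3 count=5
After op 14 (write(15)): arr=[23 4 19 15 24 22] head=4 tail=4 count=6
After op 15 (write(12)): arr=[23 4 19 15 12 22] head=5 tail=5 count=6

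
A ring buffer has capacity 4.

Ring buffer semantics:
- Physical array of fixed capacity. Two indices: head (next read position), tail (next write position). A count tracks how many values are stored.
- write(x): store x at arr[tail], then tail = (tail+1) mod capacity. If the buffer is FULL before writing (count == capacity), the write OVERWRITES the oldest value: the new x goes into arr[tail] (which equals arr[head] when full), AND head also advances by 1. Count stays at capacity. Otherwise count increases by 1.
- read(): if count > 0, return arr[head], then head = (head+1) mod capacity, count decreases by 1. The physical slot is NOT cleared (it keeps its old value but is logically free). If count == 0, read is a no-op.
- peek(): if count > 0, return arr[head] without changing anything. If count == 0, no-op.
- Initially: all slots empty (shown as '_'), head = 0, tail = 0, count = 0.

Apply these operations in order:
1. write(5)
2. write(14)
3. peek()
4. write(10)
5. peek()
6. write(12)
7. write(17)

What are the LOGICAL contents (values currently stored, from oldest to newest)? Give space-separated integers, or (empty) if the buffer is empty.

After op 1 (write(5)): arr=[5 _ _ _] head=0 tail=1 count=1
After op 2 (write(14)): arr=[5 14 _ _] head=0 tail=2 count=2
After op 3 (peek()): arr=[5 14 _ _] head=0 tail=2 count=2
After op 4 (write(10)): arr=[5 14 10 _] head=0 tail=3 count=3
After op 5 (peek()): arr=[5 14 10 _] head=0 tail=3 count=3
After op 6 (write(12)): arr=[5 14 10 12] head=0 tail=0 count=4
After op 7 (write(17)): arr=[17 14 10 12] head=1 tail=1 count=4

Answer: 14 10 12 17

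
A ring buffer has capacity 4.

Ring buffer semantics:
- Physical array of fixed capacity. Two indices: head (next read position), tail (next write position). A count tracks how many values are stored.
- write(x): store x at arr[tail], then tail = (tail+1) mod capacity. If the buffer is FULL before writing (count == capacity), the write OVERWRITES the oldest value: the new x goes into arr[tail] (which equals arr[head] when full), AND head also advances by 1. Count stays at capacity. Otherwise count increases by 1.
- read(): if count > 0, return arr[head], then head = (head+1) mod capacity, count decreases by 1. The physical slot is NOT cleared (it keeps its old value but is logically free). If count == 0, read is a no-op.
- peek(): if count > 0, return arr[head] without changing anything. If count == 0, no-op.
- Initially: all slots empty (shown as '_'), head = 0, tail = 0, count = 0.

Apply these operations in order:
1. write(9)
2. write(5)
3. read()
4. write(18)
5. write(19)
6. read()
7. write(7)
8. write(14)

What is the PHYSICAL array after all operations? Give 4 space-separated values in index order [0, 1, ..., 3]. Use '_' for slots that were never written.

After op 1 (write(9)): arr=[9 _ _ _] head=0 tail=1 count=1
After op 2 (write(5)): arr=[9 5 _ _] head=0 tail=2 count=2
After op 3 (read()): arr=[9 5 _ _] head=1 tail=2 count=1
After op 4 (write(18)): arr=[9 5 18 _] head=1 tail=3 count=2
After op 5 (write(19)): arr=[9 5 18 19] head=1 tail=0 count=3
After op 6 (read()): arr=[9 5 18 19] head=2 tail=0 count=2
After op 7 (write(7)): arr=[7 5 18 19] head=2 tail=1 count=3
After op 8 (write(14)): arr=[7 14 18 19] head=2 tail=2 count=4

Answer: 7 14 18 19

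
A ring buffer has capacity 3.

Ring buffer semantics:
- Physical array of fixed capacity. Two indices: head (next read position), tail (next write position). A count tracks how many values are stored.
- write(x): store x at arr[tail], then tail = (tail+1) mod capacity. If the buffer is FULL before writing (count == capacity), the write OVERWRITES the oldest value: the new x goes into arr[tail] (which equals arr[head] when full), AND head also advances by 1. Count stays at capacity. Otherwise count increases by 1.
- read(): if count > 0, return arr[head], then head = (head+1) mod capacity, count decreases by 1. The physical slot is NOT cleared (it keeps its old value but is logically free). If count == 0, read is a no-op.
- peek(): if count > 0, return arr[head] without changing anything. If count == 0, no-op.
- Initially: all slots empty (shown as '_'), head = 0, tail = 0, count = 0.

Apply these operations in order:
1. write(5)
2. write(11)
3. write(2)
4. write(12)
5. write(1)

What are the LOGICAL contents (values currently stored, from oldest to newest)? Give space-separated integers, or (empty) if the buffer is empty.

After op 1 (write(5)): arr=[5 _ _] head=0 tail=1 count=1
After op 2 (write(11)): arr=[5 11 _] head=0 tail=2 count=2
After op 3 (write(2)): arr=[5 11 2] head=0 tail=0 count=3
After op 4 (write(12)): arr=[12 11 2] head=1 tail=1 count=3
After op 5 (write(1)): arr=[12 1 2] head=2 tail=2 count=3

Answer: 2 12 1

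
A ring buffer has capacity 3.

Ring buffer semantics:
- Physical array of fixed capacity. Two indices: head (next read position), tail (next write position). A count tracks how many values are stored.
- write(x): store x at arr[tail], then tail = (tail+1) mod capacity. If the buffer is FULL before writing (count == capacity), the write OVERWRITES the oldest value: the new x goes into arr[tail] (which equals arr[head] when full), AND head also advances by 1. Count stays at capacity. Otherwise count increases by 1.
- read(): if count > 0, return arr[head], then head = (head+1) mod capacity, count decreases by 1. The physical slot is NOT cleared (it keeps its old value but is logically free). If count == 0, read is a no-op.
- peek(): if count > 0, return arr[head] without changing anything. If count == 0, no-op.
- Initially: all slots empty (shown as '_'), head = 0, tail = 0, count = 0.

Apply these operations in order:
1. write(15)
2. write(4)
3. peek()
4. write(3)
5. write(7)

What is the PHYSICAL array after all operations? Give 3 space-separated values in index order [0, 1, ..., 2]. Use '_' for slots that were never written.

After op 1 (write(15)): arr=[15 _ _] head=0 tail=1 count=1
After op 2 (write(4)): arr=[15 4 _] head=0 tail=2 count=2
After op 3 (peek()): arr=[15 4 _] head=0 tail=2 count=2
After op 4 (write(3)): arr=[15 4 3] head=0 tail=0 count=3
After op 5 (write(7)): arr=[7 4 3] head=1 tail=1 count=3

Answer: 7 4 3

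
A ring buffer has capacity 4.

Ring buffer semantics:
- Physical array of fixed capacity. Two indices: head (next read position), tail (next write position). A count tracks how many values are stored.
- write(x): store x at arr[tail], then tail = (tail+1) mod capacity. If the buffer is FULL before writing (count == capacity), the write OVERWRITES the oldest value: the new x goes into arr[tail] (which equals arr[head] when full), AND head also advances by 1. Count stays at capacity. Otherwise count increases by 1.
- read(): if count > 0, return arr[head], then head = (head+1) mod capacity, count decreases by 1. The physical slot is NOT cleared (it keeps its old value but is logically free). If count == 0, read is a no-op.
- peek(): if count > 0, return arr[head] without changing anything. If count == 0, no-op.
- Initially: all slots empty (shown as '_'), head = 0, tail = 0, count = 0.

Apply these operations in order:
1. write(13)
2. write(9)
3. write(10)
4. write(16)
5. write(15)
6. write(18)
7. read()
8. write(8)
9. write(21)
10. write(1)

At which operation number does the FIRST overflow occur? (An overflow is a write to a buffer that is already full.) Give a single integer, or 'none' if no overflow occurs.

Answer: 5

Derivation:
After op 1 (write(13)): arr=[13 _ _ _] head=0 tail=1 count=1
After op 2 (write(9)): arr=[13 9 _ _] head=0 tail=2 count=2
After op 3 (write(10)): arr=[13 9 10 _] head=0 tail=3 count=3
After op 4 (write(16)): arr=[13 9 10 16] head=0 tail=0 count=4
After op 5 (write(15)): arr=[15 9 10 16] head=1 tail=1 count=4
After op 6 (write(18)): arr=[15 18 10 16] head=2 tail=2 count=4
After op 7 (read()): arr=[15 18 10 16] head=3 tail=2 count=3
After op 8 (write(8)): arr=[15 18 8 16] head=3 tail=3 count=4
After op 9 (write(21)): arr=[15 18 8 21] head=0 tail=0 count=4
After op 10 (write(1)): arr=[1 18 8 21] head=1 tail=1 count=4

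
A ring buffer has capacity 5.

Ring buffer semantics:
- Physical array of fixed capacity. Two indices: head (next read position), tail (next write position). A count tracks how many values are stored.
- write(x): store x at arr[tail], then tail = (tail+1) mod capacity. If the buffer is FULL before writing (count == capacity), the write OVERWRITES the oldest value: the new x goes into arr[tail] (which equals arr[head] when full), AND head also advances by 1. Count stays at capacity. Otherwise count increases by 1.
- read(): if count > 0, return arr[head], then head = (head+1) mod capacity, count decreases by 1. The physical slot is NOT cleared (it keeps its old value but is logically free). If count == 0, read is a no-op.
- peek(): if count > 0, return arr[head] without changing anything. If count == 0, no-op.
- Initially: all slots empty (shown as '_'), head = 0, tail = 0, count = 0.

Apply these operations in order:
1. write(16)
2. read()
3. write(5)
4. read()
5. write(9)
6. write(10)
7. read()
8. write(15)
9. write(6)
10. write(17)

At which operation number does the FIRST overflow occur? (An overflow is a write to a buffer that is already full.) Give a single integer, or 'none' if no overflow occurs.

After op 1 (write(16)): arr=[16 _ _ _ _] head=0 tail=1 count=1
After op 2 (read()): arr=[16 _ _ _ _] head=1 tail=1 count=0
After op 3 (write(5)): arr=[16 5 _ _ _] head=1 tail=2 count=1
After op 4 (read()): arr=[16 5 _ _ _] head=2 tail=2 count=0
After op 5 (write(9)): arr=[16 5 9 _ _] head=2 tail=3 count=1
After op 6 (write(10)): arr=[16 5 9 10 _] head=2 tail=4 count=2
After op 7 (read()): arr=[16 5 9 10 _] head=3 tail=4 count=1
After op 8 (write(15)): arr=[16 5 9 10 15] head=3 tail=0 count=2
After op 9 (write(6)): arr=[6 5 9 10 15] head=3 tail=1 count=3
After op 10 (write(17)): arr=[6 17 9 10 15] head=3 tail=2 count=4

Answer: none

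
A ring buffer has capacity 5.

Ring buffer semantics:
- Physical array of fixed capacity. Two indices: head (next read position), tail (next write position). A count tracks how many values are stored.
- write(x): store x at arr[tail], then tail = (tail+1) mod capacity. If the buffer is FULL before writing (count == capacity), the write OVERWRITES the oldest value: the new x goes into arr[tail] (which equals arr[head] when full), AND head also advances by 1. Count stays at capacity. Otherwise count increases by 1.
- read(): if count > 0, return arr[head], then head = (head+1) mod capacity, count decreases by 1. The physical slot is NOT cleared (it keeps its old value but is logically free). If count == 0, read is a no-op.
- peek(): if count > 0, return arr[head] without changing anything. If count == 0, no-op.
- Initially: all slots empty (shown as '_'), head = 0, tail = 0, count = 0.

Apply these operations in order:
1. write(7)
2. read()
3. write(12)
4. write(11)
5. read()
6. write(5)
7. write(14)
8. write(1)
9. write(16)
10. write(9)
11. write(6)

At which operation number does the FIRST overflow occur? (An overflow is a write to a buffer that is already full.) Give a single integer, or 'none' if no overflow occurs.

Answer: 10

Derivation:
After op 1 (write(7)): arr=[7 _ _ _ _] head=0 tail=1 count=1
After op 2 (read()): arr=[7 _ _ _ _] head=1 tail=1 count=0
After op 3 (write(12)): arr=[7 12 _ _ _] head=1 tail=2 count=1
After op 4 (write(11)): arr=[7 12 11 _ _] head=1 tail=3 count=2
After op 5 (read()): arr=[7 12 11 _ _] head=2 tail=3 count=1
After op 6 (write(5)): arr=[7 12 11 5 _] head=2 tail=4 count=2
After op 7 (write(14)): arr=[7 12 11 5 14] head=2 tail=0 count=3
After op 8 (write(1)): arr=[1 12 11 5 14] head=2 tail=1 count=4
After op 9 (write(16)): arr=[1 16 11 5 14] head=2 tail=2 count=5
After op 10 (write(9)): arr=[1 16 9 5 14] head=3 tail=3 count=5
After op 11 (write(6)): arr=[1 16 9 6 14] head=4 tail=4 count=5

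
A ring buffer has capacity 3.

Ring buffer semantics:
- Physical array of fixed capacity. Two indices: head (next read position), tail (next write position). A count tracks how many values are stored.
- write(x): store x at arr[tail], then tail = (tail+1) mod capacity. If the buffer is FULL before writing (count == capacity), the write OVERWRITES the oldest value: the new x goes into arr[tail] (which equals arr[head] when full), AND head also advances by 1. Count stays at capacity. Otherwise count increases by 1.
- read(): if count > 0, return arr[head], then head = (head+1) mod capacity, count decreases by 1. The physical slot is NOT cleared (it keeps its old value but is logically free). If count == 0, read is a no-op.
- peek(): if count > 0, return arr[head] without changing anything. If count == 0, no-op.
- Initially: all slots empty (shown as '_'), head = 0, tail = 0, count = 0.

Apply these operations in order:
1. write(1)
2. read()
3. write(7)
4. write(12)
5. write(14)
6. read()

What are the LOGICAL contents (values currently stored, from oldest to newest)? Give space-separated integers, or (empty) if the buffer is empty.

After op 1 (write(1)): arr=[1 _ _] head=0 tail=1 count=1
After op 2 (read()): arr=[1 _ _] head=1 tail=1 count=0
After op 3 (write(7)): arr=[1 7 _] head=1 tail=2 count=1
After op 4 (write(12)): arr=[1 7 12] head=1 tail=0 count=2
After op 5 (write(14)): arr=[14 7 12] head=1 tail=1 count=3
After op 6 (read()): arr=[14 7 12] head=2 tail=1 count=2

Answer: 12 14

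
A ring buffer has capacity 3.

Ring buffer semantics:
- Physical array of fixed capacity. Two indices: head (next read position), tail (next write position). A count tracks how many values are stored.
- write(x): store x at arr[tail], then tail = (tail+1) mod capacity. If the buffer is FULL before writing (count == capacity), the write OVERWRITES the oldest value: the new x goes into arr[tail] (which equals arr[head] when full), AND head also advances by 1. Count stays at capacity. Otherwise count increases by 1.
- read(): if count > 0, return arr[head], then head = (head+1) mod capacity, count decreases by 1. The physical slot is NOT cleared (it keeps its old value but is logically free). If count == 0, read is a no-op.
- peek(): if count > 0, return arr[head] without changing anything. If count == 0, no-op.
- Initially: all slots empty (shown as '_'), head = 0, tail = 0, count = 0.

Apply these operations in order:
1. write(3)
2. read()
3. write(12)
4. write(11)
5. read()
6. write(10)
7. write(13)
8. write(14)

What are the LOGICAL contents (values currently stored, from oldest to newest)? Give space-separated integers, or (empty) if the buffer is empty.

Answer: 10 13 14

Derivation:
After op 1 (write(3)): arr=[3 _ _] head=0 tail=1 count=1
After op 2 (read()): arr=[3 _ _] head=1 tail=1 count=0
After op 3 (write(12)): arr=[3 12 _] head=1 tail=2 count=1
After op 4 (write(11)): arr=[3 12 11] head=1 tail=0 count=2
After op 5 (read()): arr=[3 12 11] head=2 tail=0 count=1
After op 6 (write(10)): arr=[10 12 11] head=2 tail=1 count=2
After op 7 (write(13)): arr=[10 13 11] head=2 tail=2 count=3
After op 8 (write(14)): arr=[10 13 14] head=0 tail=0 count=3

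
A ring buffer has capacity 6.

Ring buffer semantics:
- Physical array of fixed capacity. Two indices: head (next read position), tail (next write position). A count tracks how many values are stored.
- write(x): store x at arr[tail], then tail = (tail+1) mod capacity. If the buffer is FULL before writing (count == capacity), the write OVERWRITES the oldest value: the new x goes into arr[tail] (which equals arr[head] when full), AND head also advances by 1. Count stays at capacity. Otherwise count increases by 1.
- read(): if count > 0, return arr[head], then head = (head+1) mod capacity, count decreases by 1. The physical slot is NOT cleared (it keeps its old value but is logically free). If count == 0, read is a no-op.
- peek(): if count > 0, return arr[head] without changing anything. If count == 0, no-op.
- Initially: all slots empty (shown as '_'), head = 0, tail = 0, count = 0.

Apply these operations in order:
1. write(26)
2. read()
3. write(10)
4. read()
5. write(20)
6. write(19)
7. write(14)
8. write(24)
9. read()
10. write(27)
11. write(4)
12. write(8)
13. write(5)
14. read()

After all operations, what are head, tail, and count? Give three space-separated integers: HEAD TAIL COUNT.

After op 1 (write(26)): arr=[26 _ _ _ _ _] head=0 tail=1 count=1
After op 2 (read()): arr=[26 _ _ _ _ _] head=1 tail=1 count=0
After op 3 (write(10)): arr=[26 10 _ _ _ _] head=1 tail=2 count=1
After op 4 (read()): arr=[26 10 _ _ _ _] head=2 tail=2 count=0
After op 5 (write(20)): arr=[26 10 20 _ _ _] head=2 tail=3 count=1
After op 6 (write(19)): arr=[26 10 20 19 _ _] head=2 tail=4 count=2
After op 7 (write(14)): arr=[26 10 20 19 14 _] head=2 tail=5 count=3
After op 8 (write(24)): arr=[26 10 20 19 14 24] head=2 tail=0 count=4
After op 9 (read()): arr=[26 10 20 19 14 24] head=3 tail=0 count=3
After op 10 (write(27)): arr=[27 10 20 19 14 24] head=3 tail=1 count=4
After op 11 (write(4)): arr=[27 4 20 19 14 24] head=3 tail=2 count=5
After op 12 (write(8)): arr=[27 4 8 19 14 24] head=3 tail=3 count=6
After op 13 (write(5)): arr=[27 4 8 5 14 24] head=4 tail=4 count=6
After op 14 (read()): arr=[27 4 8 5 14 24] head=5 tail=4 count=5

Answer: 5 4 5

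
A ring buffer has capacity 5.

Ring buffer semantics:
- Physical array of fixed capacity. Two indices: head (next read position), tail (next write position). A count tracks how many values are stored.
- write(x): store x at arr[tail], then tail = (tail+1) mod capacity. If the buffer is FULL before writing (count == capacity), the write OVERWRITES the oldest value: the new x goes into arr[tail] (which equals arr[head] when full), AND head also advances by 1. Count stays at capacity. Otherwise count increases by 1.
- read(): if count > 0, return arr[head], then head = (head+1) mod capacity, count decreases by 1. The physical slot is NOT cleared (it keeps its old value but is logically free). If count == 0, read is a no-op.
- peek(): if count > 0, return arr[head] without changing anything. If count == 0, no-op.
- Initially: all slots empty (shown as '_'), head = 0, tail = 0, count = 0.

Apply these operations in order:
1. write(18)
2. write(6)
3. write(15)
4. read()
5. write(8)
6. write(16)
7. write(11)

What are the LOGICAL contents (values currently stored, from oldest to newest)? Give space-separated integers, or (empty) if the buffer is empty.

Answer: 6 15 8 16 11

Derivation:
After op 1 (write(18)): arr=[18 _ _ _ _] head=0 tail=1 count=1
After op 2 (write(6)): arr=[18 6 _ _ _] head=0 tail=2 count=2
After op 3 (write(15)): arr=[18 6 15 _ _] head=0 tail=3 count=3
After op 4 (read()): arr=[18 6 15 _ _] head=1 tail=3 count=2
After op 5 (write(8)): arr=[18 6 15 8 _] head=1 tail=4 count=3
After op 6 (write(16)): arr=[18 6 15 8 16] head=1 tail=0 count=4
After op 7 (write(11)): arr=[11 6 15 8 16] head=1 tail=1 count=5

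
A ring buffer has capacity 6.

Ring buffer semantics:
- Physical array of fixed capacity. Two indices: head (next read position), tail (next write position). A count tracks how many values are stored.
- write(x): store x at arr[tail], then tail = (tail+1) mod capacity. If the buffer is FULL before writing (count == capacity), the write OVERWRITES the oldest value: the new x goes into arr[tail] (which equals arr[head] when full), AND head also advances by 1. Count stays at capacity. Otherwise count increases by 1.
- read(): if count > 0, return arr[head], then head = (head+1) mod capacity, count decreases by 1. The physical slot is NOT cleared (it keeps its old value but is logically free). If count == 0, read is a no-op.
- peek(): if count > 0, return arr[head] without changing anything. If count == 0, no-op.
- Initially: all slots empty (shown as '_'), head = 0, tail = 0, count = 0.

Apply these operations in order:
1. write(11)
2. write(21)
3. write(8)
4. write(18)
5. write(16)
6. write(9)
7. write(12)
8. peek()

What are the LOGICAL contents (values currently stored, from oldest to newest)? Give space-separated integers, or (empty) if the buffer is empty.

Answer: 21 8 18 16 9 12

Derivation:
After op 1 (write(11)): arr=[11 _ _ _ _ _] head=0 tail=1 count=1
After op 2 (write(21)): arr=[11 21 _ _ _ _] head=0 tail=2 count=2
After op 3 (write(8)): arr=[11 21 8 _ _ _] head=0 tail=3 count=3
After op 4 (write(18)): arr=[11 21 8 18 _ _] head=0 tail=4 count=4
After op 5 (write(16)): arr=[11 21 8 18 16 _] head=0 tail=5 count=5
After op 6 (write(9)): arr=[11 21 8 18 16 9] head=0 tail=0 count=6
After op 7 (write(12)): arr=[12 21 8 18 16 9] head=1 tail=1 count=6
After op 8 (peek()): arr=[12 21 8 18 16 9] head=1 tail=1 count=6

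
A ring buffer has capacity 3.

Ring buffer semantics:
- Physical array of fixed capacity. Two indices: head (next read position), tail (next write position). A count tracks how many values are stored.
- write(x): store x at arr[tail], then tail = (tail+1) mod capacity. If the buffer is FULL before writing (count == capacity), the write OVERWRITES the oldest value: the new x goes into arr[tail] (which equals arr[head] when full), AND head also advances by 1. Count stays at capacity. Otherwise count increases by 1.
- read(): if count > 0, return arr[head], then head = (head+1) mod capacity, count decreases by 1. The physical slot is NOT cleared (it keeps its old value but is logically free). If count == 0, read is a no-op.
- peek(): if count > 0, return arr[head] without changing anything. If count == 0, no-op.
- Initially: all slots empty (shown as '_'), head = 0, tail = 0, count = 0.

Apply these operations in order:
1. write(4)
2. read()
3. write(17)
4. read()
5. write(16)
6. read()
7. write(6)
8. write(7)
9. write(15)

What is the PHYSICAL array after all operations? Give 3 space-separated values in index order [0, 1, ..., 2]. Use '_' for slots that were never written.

Answer: 6 7 15

Derivation:
After op 1 (write(4)): arr=[4 _ _] head=0 tail=1 count=1
After op 2 (read()): arr=[4 _ _] head=1 tail=1 count=0
After op 3 (write(17)): arr=[4 17 _] head=1 tail=2 count=1
After op 4 (read()): arr=[4 17 _] head=2 tail=2 count=0
After op 5 (write(16)): arr=[4 17 16] head=2 tail=0 count=1
After op 6 (read()): arr=[4 17 16] head=0 tail=0 count=0
After op 7 (write(6)): arr=[6 17 16] head=0 tail=1 count=1
After op 8 (write(7)): arr=[6 7 16] head=0 tail=2 count=2
After op 9 (write(15)): arr=[6 7 15] head=0 tail=0 count=3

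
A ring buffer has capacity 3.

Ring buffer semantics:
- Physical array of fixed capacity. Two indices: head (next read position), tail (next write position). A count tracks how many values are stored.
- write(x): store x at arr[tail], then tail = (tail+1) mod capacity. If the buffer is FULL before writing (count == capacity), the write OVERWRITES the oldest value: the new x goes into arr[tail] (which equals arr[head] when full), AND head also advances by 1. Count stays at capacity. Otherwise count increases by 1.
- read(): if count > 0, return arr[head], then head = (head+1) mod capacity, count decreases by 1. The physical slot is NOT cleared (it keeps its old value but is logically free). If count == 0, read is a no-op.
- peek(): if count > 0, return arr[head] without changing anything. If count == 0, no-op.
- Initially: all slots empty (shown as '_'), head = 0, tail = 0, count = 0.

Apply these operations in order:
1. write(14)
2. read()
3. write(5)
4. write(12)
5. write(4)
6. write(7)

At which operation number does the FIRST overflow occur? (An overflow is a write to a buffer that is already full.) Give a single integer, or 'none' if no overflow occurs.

After op 1 (write(14)): arr=[14 _ _] head=0 tail=1 count=1
After op 2 (read()): arr=[14 _ _] head=1 tail=1 count=0
After op 3 (write(5)): arr=[14 5 _] head=1 tail=2 count=1
After op 4 (write(12)): arr=[14 5 12] head=1 tail=0 count=2
After op 5 (write(4)): arr=[4 5 12] head=1 tail=1 count=3
After op 6 (write(7)): arr=[4 7 12] head=2 tail=2 count=3

Answer: 6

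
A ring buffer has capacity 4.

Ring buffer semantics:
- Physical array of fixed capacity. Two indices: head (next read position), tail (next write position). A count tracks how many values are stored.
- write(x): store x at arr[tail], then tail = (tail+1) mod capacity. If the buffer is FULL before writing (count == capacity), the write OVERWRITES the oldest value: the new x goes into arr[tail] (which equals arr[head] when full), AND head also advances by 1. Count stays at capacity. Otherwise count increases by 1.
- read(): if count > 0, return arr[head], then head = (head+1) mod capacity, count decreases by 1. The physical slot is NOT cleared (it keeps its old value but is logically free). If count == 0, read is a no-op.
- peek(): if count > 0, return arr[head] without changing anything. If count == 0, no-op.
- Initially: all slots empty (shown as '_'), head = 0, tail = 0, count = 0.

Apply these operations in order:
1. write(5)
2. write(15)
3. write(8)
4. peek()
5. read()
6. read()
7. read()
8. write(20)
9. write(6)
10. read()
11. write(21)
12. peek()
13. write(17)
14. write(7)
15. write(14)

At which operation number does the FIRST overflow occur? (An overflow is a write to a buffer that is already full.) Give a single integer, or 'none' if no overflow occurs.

After op 1 (write(5)): arr=[5 _ _ _] head=0 tail=1 count=1
After op 2 (write(15)): arr=[5 15 _ _] head=0 tail=2 count=2
After op 3 (write(8)): arr=[5 15 8 _] head=0 tail=3 count=3
After op 4 (peek()): arr=[5 15 8 _] head=0 tail=3 count=3
After op 5 (read()): arr=[5 15 8 _] head=1 tail=3 count=2
After op 6 (read()): arr=[5 15 8 _] head=2 tail=3 count=1
After op 7 (read()): arr=[5 15 8 _] head=3 tail=3 count=0
After op 8 (write(20)): arr=[5 15 8 20] head=3 tail=0 count=1
After op 9 (write(6)): arr=[6 15 8 20] head=3 tail=1 count=2
After op 10 (read()): arr=[6 15 8 20] head=0 tail=1 count=1
After op 11 (write(21)): arr=[6 21 8 20] head=0 tail=2 count=2
After op 12 (peek()): arr=[6 21 8 20] head=0 tail=2 count=2
After op 13 (write(17)): arr=[6 21 17 20] head=0 tail=3 count=3
After op 14 (write(7)): arr=[6 21 17 7] head=0 tail=0 count=4
After op 15 (write(14)): arr=[14 21 17 7] head=1 tail=1 count=4

Answer: 15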